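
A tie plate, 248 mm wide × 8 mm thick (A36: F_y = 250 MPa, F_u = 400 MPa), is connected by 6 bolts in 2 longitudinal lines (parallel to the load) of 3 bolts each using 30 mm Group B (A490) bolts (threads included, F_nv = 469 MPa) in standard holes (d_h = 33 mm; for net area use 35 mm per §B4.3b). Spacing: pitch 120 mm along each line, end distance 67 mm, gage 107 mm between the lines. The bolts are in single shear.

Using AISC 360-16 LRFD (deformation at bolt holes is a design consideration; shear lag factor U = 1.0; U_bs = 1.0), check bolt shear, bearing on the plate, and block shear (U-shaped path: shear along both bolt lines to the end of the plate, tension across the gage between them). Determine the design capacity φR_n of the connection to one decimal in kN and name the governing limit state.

Bolt shear: A_b = π(30)²/4 = 706.86 mm². φR_n = 0.75 × 469 × 706.86 × 6 × 1 = 1491.8 kN.
Bearing (8 mm plate, F_u = 400 MPa): end bolts L_c = 67 − 33/2 = 50.5, R_n = min(1.2×50.5×8×400, 2.4×30×8×400) = 193.92 kN/bolt; interior L_c = 120 − 33 = 87, R_n = 230.4 kN/bolt. φR_n = 0.75 × (2×193.92 + 4×230.4) = 982.1 kN.
Block shear: shear path 2×[67+2×120] = 2×307 mm, A_gv = 4912, A_nv = 2×(307 − 2.5×35)×8 = 3512 mm²; tension across gage: (107 − 1×35)×8 = 576 mm². R_n = min(0.6×400×3512, 0.6×250×4912) + 1.0×400×576 = min(842.88, 736.8) + 230.4 = 967.2 kN. φR_n = 0.75 × 967.2 = 725.4 kN.
Governing: min(1491.8, 982.1, 725.4) = 725.4 kN → block shear.

725.4 kN (block shear governs)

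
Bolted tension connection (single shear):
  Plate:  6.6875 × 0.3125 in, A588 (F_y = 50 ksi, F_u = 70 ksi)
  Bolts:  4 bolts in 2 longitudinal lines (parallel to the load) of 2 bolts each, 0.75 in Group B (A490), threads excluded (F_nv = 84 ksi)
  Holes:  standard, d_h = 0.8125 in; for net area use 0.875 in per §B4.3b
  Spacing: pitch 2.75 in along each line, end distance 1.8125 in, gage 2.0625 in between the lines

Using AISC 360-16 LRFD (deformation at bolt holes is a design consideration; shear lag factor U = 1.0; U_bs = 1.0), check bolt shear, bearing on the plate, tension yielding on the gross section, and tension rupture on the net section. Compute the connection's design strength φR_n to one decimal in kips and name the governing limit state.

81.0 kips (net-section rupture governs)

Bolt shear: A_b = π(0.75)²/4 = 0.44179 in². φR_n = 0.75 × 84 × 0.44179 × 4 × 1 = 111.3 kips.
Bearing (0.3125 in plate, F_u = 70 ksi): end bolts L_c = 1.8125 − 0.8125/2 = 1.40625, R_n = min(1.2×1.40625×0.3125×70, 2.4×0.75×0.3125×70) = 36.914 kips/bolt; interior L_c = 2.75 − 0.8125 = 1.9375, R_n = 39.375 kips/bolt. φR_n = 0.75 × (2×36.914 + 2×39.375) = 114.4 kips.
Tension yield (gross): A_g = 6.6875×0.3125 = 2.0898 in². φR_n = 0.90 × 50 × 2.0898 = 94.0 kips.
Tension rupture (net): A_n = (6.6875 − 2×0.875)×0.3125 = 1.543 in² (U = 1.0, A_e = A_n). φR_n = 0.75 × 70 × 1.543 = 81.0 kips.
Governing: min(111.3, 114.4, 94.0, 81.0) = 81.0 kips → net-section rupture.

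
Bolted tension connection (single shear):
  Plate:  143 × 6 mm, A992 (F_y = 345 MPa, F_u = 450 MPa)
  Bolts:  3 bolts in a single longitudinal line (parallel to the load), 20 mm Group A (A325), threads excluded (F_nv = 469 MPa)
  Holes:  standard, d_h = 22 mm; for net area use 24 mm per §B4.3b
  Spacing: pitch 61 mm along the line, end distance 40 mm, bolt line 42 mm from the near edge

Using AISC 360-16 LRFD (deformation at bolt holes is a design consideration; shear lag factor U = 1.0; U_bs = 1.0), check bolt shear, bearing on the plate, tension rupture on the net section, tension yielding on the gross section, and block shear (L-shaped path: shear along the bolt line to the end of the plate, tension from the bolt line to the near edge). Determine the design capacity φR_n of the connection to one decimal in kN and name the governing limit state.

Bolt shear: A_b = π(20)²/4 = 314.16 mm². φR_n = 0.75 × 469 × 314.16 × 3 × 1 = 331.5 kN.
Bearing (6 mm plate, F_u = 450 MPa): end bolts L_c = 40 − 22/2 = 29, R_n = min(1.2×29×6×450, 2.4×20×6×450) = 93.96 kN/bolt; interior L_c = 61 − 22 = 39, R_n = 126.36 kN/bolt. φR_n = 0.75 × (1×93.96 + 2×126.36) = 260.0 kN.
Tension rupture (net): A_n = (143 − 1×24)×6 = 714 mm² (U = 1.0, A_e = A_n). φR_n = 0.75 × 450 × 714 = 241.0 kN.
Tension yield (gross): A_g = 143×6 = 858 mm². φR_n = 0.90 × 345 × 858 = 266.4 kN.
Block shear: shear path 1×[40+2×61] = 1×162 mm, A_gv = 972, A_nv = 1×(162 − 2.5×24)×6 = 612 mm²; tension to near edge: (42 − 0.5×24)×6 = 180 mm². R_n = min(0.6×450×612, 0.6×345×972) + 1.0×450×180 = min(165.24, 201.2) + 81 = 246.24 kN. φR_n = 0.75 × 246.24 = 184.7 kN.
Governing: min(331.5, 260.0, 241.0, 266.4, 184.7) = 184.7 kN → block shear.

184.7 kN (block shear governs)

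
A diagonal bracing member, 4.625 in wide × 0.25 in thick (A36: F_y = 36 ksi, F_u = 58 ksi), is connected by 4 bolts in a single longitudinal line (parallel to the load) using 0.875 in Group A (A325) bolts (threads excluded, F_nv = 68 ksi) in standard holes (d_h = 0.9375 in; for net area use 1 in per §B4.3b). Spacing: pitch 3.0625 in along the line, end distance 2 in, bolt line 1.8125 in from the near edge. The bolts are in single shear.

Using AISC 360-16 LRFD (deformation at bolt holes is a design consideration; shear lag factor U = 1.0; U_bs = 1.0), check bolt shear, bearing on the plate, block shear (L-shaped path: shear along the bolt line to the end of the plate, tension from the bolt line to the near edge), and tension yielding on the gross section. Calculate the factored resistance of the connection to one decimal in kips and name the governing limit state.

37.5 kips (gross-section yield governs)

Bolt shear: A_b = π(0.875)²/4 = 0.60132 in². φR_n = 0.75 × 68 × 0.60132 × 4 × 1 = 122.7 kips.
Bearing (0.25 in plate, F_u = 58 ksi): end bolts L_c = 2 − 0.9375/2 = 1.53125, R_n = min(1.2×1.53125×0.25×58, 2.4×0.875×0.25×58) = 26.644 kips/bolt; interior L_c = 3.0625 − 0.9375 = 2.125, R_n = 30.45 kips/bolt. φR_n = 0.75 × (1×26.644 + 3×30.45) = 88.5 kips.
Block shear: shear path 1×[2+3×3.0625] = 1×11.1875 in, A_gv = 2.7969, A_nv = 1×(11.1875 − 3.5×1)×0.25 = 1.9219 in²; tension to near edge: (1.8125 − 0.5×1)×0.25 = 0.32813 in². R_n = min(0.6×58×1.9219, 0.6×36×2.7969) + 1.0×58×0.32813 = min(66.882, 60.413) + 19.032 = 79.445 kips. φR_n = 0.75 × 79.445 = 59.6 kips.
Tension yield (gross): A_g = 4.625×0.25 = 1.1563 in². φR_n = 0.90 × 36 × 1.1563 = 37.5 kips.
Governing: min(122.7, 88.5, 59.6, 37.5) = 37.5 kips → gross-section yield.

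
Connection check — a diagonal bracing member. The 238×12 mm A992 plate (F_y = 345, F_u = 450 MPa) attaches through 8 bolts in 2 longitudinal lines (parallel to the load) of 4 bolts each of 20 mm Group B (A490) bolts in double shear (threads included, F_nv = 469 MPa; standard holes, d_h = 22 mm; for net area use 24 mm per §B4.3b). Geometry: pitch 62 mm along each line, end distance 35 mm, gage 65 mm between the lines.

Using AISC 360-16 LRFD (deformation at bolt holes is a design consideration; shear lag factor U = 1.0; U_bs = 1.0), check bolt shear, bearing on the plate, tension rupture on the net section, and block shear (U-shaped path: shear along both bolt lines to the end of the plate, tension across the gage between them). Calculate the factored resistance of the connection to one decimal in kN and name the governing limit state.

769.5 kN (net-section rupture governs)

Bolt shear: A_b = π(20)²/4 = 314.16 mm². φR_n = 0.75 × 469 × 314.16 × 8 × 2 = 1768.1 kN.
Bearing (12 mm plate, F_u = 450 MPa): end bolts L_c = 35 − 22/2 = 24, R_n = min(1.2×24×12×450, 2.4×20×12×450) = 155.52 kN/bolt; interior L_c = 62 − 22 = 40, R_n = 259.2 kN/bolt. φR_n = 0.75 × (2×155.52 + 6×259.2) = 1399.7 kN.
Tension rupture (net): A_n = (238 − 2×24)×12 = 2280 mm² (U = 1.0, A_e = A_n). φR_n = 0.75 × 450 × 2280 = 769.5 kN.
Block shear: shear path 2×[35+3×62] = 2×221 mm, A_gv = 5304, A_nv = 2×(221 − 3.5×24)×12 = 3288 mm²; tension across gage: (65 − 1×24)×12 = 492 mm². R_n = min(0.6×450×3288, 0.6×345×5304) + 1.0×450×492 = min(887.76, 1097.9) + 221.4 = 1109.2 kN. φR_n = 0.75 × 1109.2 = 831.9 kN.
Governing: min(1768.1, 1399.7, 769.5, 831.9) = 769.5 kN → net-section rupture.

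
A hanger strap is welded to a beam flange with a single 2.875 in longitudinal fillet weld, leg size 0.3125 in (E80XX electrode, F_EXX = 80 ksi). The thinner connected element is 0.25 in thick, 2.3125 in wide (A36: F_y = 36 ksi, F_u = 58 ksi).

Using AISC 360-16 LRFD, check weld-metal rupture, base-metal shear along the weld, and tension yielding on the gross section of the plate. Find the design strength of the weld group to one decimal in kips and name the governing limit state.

Weld metal: throat = 0.707×0.3125 = 0.22094 in, L = 2.875 in. φR_n = 0.75 × 0.6 × 80 × 0.22094 × 2.875 = 22.9 kips.
Base metal shear (0.25 in plate): yield φR_n = 1.0×0.6×36×0.25×2.875 = 15.5 kips; rupture φR_n = 0.75×0.6×58×0.25×2.875 = 18.8 kips; take 15.5 kips (yield).
Tension yield (gross): A_g = 2.3125×0.25 = 0.57813 in². φR_n = 0.90 × 36 × 0.57813 = 18.7 kips.
Governing: min(22.9, 15.5, 18.7) = 15.5 kips → base-metal shear.

15.5 kips (base-metal shear governs)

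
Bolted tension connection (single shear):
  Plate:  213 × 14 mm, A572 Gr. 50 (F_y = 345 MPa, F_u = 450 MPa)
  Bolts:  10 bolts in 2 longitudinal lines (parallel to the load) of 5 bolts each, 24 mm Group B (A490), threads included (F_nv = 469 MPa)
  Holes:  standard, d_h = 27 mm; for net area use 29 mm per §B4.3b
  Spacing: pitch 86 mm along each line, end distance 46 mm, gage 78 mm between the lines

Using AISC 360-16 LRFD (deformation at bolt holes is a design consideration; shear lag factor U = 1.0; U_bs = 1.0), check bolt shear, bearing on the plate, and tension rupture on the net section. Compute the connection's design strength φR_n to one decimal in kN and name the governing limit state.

732.4 kN (net-section rupture governs)

Bolt shear: A_b = π(24)²/4 = 452.39 mm². φR_n = 0.75 × 469 × 452.39 × 10 × 1 = 1591.3 kN.
Bearing (14 mm plate, F_u = 450 MPa): end bolts L_c = 46 − 27/2 = 32.5, R_n = min(1.2×32.5×14×450, 2.4×24×14×450) = 245.7 kN/bolt; interior L_c = 86 − 27 = 59, R_n = 362.88 kN/bolt. φR_n = 0.75 × (2×245.7 + 8×362.88) = 2545.8 kN.
Tension rupture (net): A_n = (213 − 2×29)×14 = 2170 mm² (U = 1.0, A_e = A_n). φR_n = 0.75 × 450 × 2170 = 732.4 kN.
Governing: min(1591.3, 2545.8, 732.4) = 732.4 kN → net-section rupture.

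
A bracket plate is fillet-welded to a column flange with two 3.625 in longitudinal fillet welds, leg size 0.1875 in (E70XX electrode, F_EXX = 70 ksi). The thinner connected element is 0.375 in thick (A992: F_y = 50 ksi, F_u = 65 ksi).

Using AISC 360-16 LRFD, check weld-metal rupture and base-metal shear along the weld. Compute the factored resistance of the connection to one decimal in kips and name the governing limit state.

30.3 kips (weld metal governs)

Weld metal: throat = 0.707×0.1875 = 0.13256 in, L = 2×3.625 = 7.25 in. φR_n = 0.75 × 0.6 × 70 × 0.13256 × 7.25 = 30.3 kips.
Base metal shear (0.375 in plate): yield φR_n = 1.0×0.6×50×0.375×7.25 = 81.6 kips; rupture φR_n = 0.75×0.6×65×0.375×7.25 = 79.5 kips; take 79.5 kips (rupture).
Governing: min(30.3, 79.5) = 30.3 kips → weld metal.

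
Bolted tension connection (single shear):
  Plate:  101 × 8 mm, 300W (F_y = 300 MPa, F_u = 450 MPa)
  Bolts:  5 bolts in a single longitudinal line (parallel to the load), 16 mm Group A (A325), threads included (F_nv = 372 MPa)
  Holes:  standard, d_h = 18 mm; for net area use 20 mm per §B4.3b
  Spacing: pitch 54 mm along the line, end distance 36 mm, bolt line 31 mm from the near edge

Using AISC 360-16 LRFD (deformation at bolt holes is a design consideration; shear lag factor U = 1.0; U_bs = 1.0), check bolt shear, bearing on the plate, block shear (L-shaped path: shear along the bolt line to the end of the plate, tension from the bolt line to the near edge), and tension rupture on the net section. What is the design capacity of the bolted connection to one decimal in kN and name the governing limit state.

218.7 kN (net-section rupture governs)

Bolt shear: A_b = π(16)²/4 = 201.06 mm². φR_n = 0.75 × 372 × 201.06 × 5 × 1 = 280.5 kN.
Bearing (8 mm plate, F_u = 450 MPa): end bolts L_c = 36 − 18/2 = 27, R_n = min(1.2×27×8×450, 2.4×16×8×450) = 116.64 kN/bolt; interior L_c = 54 − 18 = 36, R_n = 138.24 kN/bolt. φR_n = 0.75 × (1×116.64 + 4×138.24) = 502.2 kN.
Block shear: shear path 1×[36+4×54] = 1×252 mm, A_gv = 2016, A_nv = 1×(252 − 4.5×20)×8 = 1296 mm²; tension to near edge: (31 − 0.5×20)×8 = 168 mm². R_n = min(0.6×450×1296, 0.6×300×2016) + 1.0×450×168 = min(349.92, 362.88) + 75.6 = 425.52 kN. φR_n = 0.75 × 425.52 = 319.1 kN.
Tension rupture (net): A_n = (101 − 1×20)×8 = 648 mm² (U = 1.0, A_e = A_n). φR_n = 0.75 × 450 × 648 = 218.7 kN.
Governing: min(280.5, 502.2, 319.1, 218.7) = 218.7 kN → net-section rupture.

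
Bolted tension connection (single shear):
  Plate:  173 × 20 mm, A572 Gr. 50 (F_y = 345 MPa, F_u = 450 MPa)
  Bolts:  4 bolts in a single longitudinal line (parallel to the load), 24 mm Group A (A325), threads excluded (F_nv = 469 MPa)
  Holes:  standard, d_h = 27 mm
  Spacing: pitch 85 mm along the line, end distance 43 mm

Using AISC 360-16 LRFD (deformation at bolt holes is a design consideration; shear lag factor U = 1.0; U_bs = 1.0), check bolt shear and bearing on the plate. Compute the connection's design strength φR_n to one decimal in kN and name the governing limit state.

636.5 kN (bolt shear governs)

Bolt shear: A_b = π(24)²/4 = 452.39 mm². φR_n = 0.75 × 469 × 452.39 × 4 × 1 = 636.5 kN.
Bearing (20 mm plate, F_u = 450 MPa): end bolts L_c = 43 − 27/2 = 29.5, R_n = min(1.2×29.5×20×450, 2.4×24×20×450) = 318.6 kN/bolt; interior L_c = 85 − 27 = 58, R_n = 518.4 kN/bolt. φR_n = 0.75 × (1×318.6 + 3×518.4) = 1405.4 kN.
Governing: min(636.5, 1405.4) = 636.5 kN → bolt shear.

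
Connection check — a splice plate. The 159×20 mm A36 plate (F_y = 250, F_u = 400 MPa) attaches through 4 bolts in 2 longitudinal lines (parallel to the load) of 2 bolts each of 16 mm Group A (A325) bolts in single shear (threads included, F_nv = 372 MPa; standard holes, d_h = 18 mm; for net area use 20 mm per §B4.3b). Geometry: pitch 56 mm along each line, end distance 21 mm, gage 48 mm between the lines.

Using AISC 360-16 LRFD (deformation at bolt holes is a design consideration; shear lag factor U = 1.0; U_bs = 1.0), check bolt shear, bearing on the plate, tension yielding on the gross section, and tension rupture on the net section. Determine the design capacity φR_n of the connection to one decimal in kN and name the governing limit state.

224.4 kN (bolt shear governs)

Bolt shear: A_b = π(16)²/4 = 201.06 mm². φR_n = 0.75 × 372 × 201.06 × 4 × 1 = 224.4 kN.
Bearing (20 mm plate, F_u = 400 MPa): end bolts L_c = 21 − 18/2 = 12, R_n = min(1.2×12×20×400, 2.4×16×20×400) = 115.2 kN/bolt; interior L_c = 56 − 18 = 38, R_n = 307.2 kN/bolt. φR_n = 0.75 × (2×115.2 + 2×307.2) = 633.6 kN.
Tension yield (gross): A_g = 159×20 = 3180 mm². φR_n = 0.90 × 250 × 3180 = 715.5 kN.
Tension rupture (net): A_n = (159 − 2×20)×20 = 2380 mm² (U = 1.0, A_e = A_n). φR_n = 0.75 × 400 × 2380 = 714.0 kN.
Governing: min(224.4, 633.6, 715.5, 714.0) = 224.4 kN → bolt shear.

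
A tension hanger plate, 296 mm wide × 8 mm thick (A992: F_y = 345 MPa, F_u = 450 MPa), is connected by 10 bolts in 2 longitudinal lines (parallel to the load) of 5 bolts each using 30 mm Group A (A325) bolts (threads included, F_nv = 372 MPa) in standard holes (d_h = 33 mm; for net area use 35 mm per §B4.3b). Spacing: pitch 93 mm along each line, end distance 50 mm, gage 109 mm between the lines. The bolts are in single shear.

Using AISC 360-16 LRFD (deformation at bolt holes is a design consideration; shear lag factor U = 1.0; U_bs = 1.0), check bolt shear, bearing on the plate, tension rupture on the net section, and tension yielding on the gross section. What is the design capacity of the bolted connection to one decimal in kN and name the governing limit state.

Bolt shear: A_b = π(30)²/4 = 706.86 mm². φR_n = 0.75 × 372 × 706.86 × 10 × 1 = 1972.1 kN.
Bearing (8 mm plate, F_u = 450 MPa): end bolts L_c = 50 − 33/2 = 33.5, R_n = min(1.2×33.5×8×450, 2.4×30×8×450) = 144.72 kN/bolt; interior L_c = 93 − 33 = 60, R_n = 259.2 kN/bolt. φR_n = 0.75 × (2×144.72 + 8×259.2) = 1772.3 kN.
Tension rupture (net): A_n = (296 − 2×35)×8 = 1808 mm² (U = 1.0, A_e = A_n). φR_n = 0.75 × 450 × 1808 = 610.2 kN.
Tension yield (gross): A_g = 296×8 = 2368 mm². φR_n = 0.90 × 345 × 2368 = 735.3 kN.
Governing: min(1972.1, 1772.3, 610.2, 735.3) = 610.2 kN → net-section rupture.

610.2 kN (net-section rupture governs)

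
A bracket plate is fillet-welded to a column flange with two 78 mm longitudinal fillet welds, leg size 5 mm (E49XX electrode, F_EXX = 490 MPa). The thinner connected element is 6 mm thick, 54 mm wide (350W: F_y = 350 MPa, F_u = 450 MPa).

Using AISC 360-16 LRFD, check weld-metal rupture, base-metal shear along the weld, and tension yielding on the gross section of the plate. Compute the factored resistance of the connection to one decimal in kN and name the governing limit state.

Weld metal: throat = 0.707×5 = 3.535 mm, L = 2×78 = 156 mm. φR_n = 0.75 × 0.6 × 490 × 3.535 × 156 = 121.6 kN.
Base metal shear (6 mm plate): yield φR_n = 1.0×0.6×350×6×156 = 196.6 kN; rupture φR_n = 0.75×0.6×450×6×156 = 189.5 kN; take 189.5 kN (rupture).
Tension yield (gross): A_g = 54×6 = 324 mm². φR_n = 0.90 × 350 × 324 = 102.1 kN.
Governing: min(121.6, 189.5, 102.1) = 102.1 kN → gross-section yield.

102.1 kN (gross-section yield governs)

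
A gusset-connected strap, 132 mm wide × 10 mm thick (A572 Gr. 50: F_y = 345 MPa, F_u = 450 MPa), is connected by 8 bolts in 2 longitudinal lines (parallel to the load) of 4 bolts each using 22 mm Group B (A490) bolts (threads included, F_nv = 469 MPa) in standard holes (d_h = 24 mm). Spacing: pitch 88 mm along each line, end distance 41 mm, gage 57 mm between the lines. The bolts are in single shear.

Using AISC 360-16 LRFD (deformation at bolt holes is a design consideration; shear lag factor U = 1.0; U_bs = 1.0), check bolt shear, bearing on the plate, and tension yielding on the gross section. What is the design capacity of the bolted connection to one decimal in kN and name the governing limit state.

409.9 kN (gross-section yield governs)

Bolt shear: A_b = π(22)²/4 = 380.13 mm². φR_n = 0.75 × 469 × 380.13 × 8 × 1 = 1069.7 kN.
Bearing (10 mm plate, F_u = 450 MPa): end bolts L_c = 41 − 24/2 = 29, R_n = min(1.2×29×10×450, 2.4×22×10×450) = 156.6 kN/bolt; interior L_c = 88 − 24 = 64, R_n = 237.6 kN/bolt. φR_n = 0.75 × (2×156.6 + 6×237.6) = 1304.1 kN.
Tension yield (gross): A_g = 132×10 = 1320 mm². φR_n = 0.90 × 345 × 1320 = 409.9 kN.
Governing: min(1069.7, 1304.1, 409.9) = 409.9 kN → gross-section yield.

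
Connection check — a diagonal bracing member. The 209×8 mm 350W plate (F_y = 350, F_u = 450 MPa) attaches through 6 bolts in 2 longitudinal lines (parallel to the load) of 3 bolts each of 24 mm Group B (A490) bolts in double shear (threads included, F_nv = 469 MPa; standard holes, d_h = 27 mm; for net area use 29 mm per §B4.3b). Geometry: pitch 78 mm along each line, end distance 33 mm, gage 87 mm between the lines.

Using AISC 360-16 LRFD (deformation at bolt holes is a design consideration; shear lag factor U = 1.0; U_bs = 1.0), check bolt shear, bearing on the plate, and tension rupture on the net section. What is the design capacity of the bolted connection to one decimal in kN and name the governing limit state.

407.7 kN (net-section rupture governs)

Bolt shear: A_b = π(24)²/4 = 452.39 mm². φR_n = 0.75 × 469 × 452.39 × 6 × 2 = 1909.5 kN.
Bearing (8 mm plate, F_u = 450 MPa): end bolts L_c = 33 − 27/2 = 19.5, R_n = min(1.2×19.5×8×450, 2.4×24×8×450) = 84.24 kN/bolt; interior L_c = 78 − 27 = 51, R_n = 207.36 kN/bolt. φR_n = 0.75 × (2×84.24 + 4×207.36) = 748.4 kN.
Tension rupture (net): A_n = (209 − 2×29)×8 = 1208 mm² (U = 1.0, A_e = A_n). φR_n = 0.75 × 450 × 1208 = 407.7 kN.
Governing: min(1909.5, 748.4, 407.7) = 407.7 kN → net-section rupture.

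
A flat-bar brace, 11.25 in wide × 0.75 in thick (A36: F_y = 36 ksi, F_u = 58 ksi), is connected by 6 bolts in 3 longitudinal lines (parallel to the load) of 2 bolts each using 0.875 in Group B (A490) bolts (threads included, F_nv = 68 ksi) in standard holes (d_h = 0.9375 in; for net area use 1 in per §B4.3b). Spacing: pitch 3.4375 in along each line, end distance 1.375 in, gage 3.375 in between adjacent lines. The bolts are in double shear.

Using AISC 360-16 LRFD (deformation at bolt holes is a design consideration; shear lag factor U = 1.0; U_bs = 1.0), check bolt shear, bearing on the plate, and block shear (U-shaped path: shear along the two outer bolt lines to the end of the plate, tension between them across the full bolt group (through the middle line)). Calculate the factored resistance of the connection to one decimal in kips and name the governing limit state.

271.9 kips (block shear governs)

Bolt shear: A_b = π(0.875)²/4 = 0.60132 in². φR_n = 0.75 × 68 × 0.60132 × 6 × 2 = 368.0 kips.
Bearing (0.75 in plate, F_u = 58 ksi): end bolts L_c = 1.375 − 0.9375/2 = 0.90625, R_n = min(1.2×0.90625×0.75×58, 2.4×0.875×0.75×58) = 47.306 kips/bolt; interior L_c = 3.4375 − 0.9375 = 2.5, R_n = 91.35 kips/bolt. φR_n = 0.75 × (3×47.306 + 3×91.35) = 312.0 kips.
Block shear: shear path 2×[1.375+1×3.4375] = 2×4.8125 in, A_gv = 7.2188, A_nv = 2×(4.8125 − 1.5×1)×0.75 = 4.9688 in²; tension across gage: (6.75 − 2×1)×0.75 = 3.5625 in². R_n = min(0.6×58×4.9688, 0.6×36×7.2188) + 1.0×58×3.5625 = min(172.91, 155.93) + 206.63 = 362.56 kips. φR_n = 0.75 × 362.56 = 271.9 kips.
Governing: min(368.0, 312.0, 271.9) = 271.9 kips → block shear.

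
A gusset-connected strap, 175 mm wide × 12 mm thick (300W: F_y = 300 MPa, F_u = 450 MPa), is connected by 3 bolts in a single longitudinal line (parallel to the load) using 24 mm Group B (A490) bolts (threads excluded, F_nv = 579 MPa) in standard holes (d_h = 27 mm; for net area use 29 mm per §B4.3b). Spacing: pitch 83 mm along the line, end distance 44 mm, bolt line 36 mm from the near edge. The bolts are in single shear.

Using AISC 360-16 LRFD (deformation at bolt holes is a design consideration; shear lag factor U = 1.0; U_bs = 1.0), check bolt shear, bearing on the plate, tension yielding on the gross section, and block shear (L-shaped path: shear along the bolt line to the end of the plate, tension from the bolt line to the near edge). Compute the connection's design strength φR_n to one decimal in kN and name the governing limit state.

Bolt shear: A_b = π(24)²/4 = 452.39 mm². φR_n = 0.75 × 579 × 452.39 × 3 × 1 = 589.4 kN.
Bearing (12 mm plate, F_u = 450 MPa): end bolts L_c = 44 − 27/2 = 30.5, R_n = min(1.2×30.5×12×450, 2.4×24×12×450) = 197.64 kN/bolt; interior L_c = 83 − 27 = 56, R_n = 311.04 kN/bolt. φR_n = 0.75 × (1×197.64 + 2×311.04) = 614.8 kN.
Tension yield (gross): A_g = 175×12 = 2100 mm². φR_n = 0.90 × 300 × 2100 = 567.0 kN.
Block shear: shear path 1×[44+2×83] = 1×210 mm, A_gv = 2520, A_nv = 1×(210 − 2.5×29)×12 = 1650 mm²; tension to near edge: (36 − 0.5×29)×12 = 258 mm². R_n = min(0.6×450×1650, 0.6×300×2520) + 1.0×450×258 = min(445.5, 453.6) + 116.1 = 561.6 kN. φR_n = 0.75 × 561.6 = 421.2 kN.
Governing: min(589.4, 614.8, 567.0, 421.2) = 421.2 kN → block shear.

421.2 kN (block shear governs)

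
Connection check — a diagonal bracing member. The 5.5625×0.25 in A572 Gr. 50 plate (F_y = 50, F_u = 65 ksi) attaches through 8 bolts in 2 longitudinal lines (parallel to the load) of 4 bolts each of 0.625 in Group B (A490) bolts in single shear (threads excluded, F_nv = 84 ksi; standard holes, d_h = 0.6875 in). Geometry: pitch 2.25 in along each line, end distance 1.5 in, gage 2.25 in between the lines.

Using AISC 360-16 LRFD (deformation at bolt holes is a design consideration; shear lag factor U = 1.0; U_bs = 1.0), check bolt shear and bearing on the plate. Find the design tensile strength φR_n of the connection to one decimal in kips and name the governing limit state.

Bolt shear: A_b = π(0.625)²/4 = 0.3068 in². φR_n = 0.75 × 84 × 0.3068 × 8 × 1 = 154.6 kips.
Bearing (0.25 in plate, F_u = 65 ksi): end bolts L_c = 1.5 − 0.6875/2 = 1.15625, R_n = min(1.2×1.15625×0.25×65, 2.4×0.625×0.25×65) = 22.547 kips/bolt; interior L_c = 2.25 − 0.6875 = 1.5625, R_n = 24.375 kips/bolt. φR_n = 0.75 × (2×22.547 + 6×24.375) = 143.5 kips.
Governing: min(154.6, 143.5) = 143.5 kips → bearing.

143.5 kips (bearing governs)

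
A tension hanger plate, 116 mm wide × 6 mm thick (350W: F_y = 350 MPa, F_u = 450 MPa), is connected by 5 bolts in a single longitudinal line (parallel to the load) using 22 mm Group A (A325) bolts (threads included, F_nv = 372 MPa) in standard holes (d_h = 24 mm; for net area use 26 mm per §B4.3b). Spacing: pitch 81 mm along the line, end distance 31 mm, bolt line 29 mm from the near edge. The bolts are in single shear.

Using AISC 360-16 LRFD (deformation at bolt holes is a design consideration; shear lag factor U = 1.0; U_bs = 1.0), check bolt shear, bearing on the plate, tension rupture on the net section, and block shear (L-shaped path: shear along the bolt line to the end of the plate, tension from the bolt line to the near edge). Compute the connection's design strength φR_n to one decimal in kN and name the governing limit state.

182.3 kN (net-section rupture governs)

Bolt shear: A_b = π(22)²/4 = 380.13 mm². φR_n = 0.75 × 372 × 380.13 × 5 × 1 = 530.3 kN.
Bearing (6 mm plate, F_u = 450 MPa): end bolts L_c = 31 − 24/2 = 19, R_n = min(1.2×19×6×450, 2.4×22×6×450) = 61.56 kN/bolt; interior L_c = 81 − 24 = 57, R_n = 142.56 kN/bolt. φR_n = 0.75 × (1×61.56 + 4×142.56) = 473.9 kN.
Tension rupture (net): A_n = (116 − 1×26)×6 = 540 mm² (U = 1.0, A_e = A_n). φR_n = 0.75 × 450 × 540 = 182.3 kN.
Block shear: shear path 1×[31+4×81] = 1×355 mm, A_gv = 2130, A_nv = 1×(355 − 4.5×26)×6 = 1428 mm²; tension to near edge: (29 − 0.5×26)×6 = 96 mm². R_n = min(0.6×450×1428, 0.6×350×2130) + 1.0×450×96 = min(385.56, 447.3) + 43.2 = 428.76 kN. φR_n = 0.75 × 428.76 = 321.6 kN.
Governing: min(530.3, 473.9, 182.3, 321.6) = 182.3 kN → net-section rupture.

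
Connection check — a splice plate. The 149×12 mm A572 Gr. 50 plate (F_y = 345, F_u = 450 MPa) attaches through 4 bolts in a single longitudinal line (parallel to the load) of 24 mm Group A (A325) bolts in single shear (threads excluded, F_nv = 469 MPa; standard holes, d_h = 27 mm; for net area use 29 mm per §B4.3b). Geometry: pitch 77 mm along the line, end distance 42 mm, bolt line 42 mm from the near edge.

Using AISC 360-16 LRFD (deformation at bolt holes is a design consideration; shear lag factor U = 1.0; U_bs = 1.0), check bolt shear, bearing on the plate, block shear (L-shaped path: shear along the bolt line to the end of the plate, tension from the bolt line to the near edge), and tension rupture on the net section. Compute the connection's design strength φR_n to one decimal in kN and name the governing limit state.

Bolt shear: A_b = π(24)²/4 = 452.39 mm². φR_n = 0.75 × 469 × 452.39 × 4 × 1 = 636.5 kN.
Bearing (12 mm plate, F_u = 450 MPa): end bolts L_c = 42 − 27/2 = 28.5, R_n = min(1.2×28.5×12×450, 2.4×24×12×450) = 184.68 kN/bolt; interior L_c = 77 − 27 = 50, R_n = 311.04 kN/bolt. φR_n = 0.75 × (1×184.68 + 3×311.04) = 838.4 kN.
Block shear: shear path 1×[42+3×77] = 1×273 mm, A_gv = 3276, A_nv = 1×(273 − 3.5×29)×12 = 2058 mm²; tension to near edge: (42 − 0.5×29)×12 = 330 mm². R_n = min(0.6×450×2058, 0.6×345×3276) + 1.0×450×330 = min(555.66, 678.13) + 148.5 = 704.16 kN. φR_n = 0.75 × 704.16 = 528.1 kN.
Tension rupture (net): A_n = (149 − 1×29)×12 = 1440 mm² (U = 1.0, A_e = A_n). φR_n = 0.75 × 450 × 1440 = 486.0 kN.
Governing: min(636.5, 838.4, 528.1, 486.0) = 486.0 kN → net-section rupture.

486.0 kN (net-section rupture governs)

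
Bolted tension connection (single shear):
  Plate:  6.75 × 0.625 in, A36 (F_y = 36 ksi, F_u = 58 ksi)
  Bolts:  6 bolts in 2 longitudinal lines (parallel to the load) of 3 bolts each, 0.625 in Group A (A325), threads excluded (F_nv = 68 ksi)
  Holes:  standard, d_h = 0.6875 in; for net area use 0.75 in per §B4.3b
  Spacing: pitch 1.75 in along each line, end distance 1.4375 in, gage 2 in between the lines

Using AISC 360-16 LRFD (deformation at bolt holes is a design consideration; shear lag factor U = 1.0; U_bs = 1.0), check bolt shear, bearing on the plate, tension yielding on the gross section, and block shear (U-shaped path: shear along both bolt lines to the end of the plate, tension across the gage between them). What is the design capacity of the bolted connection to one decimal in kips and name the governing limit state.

Bolt shear: A_b = π(0.625)²/4 = 0.3068 in². φR_n = 0.75 × 68 × 0.3068 × 6 × 1 = 93.9 kips.
Bearing (0.625 in plate, F_u = 58 ksi): end bolts L_c = 1.4375 − 0.6875/2 = 1.09375, R_n = min(1.2×1.09375×0.625×58, 2.4×0.625×0.625×58) = 47.578 kips/bolt; interior L_c = 1.75 − 0.6875 = 1.0625, R_n = 46.219 kips/bolt. φR_n = 0.75 × (2×47.578 + 4×46.219) = 210.0 kips.
Tension yield (gross): A_g = 6.75×0.625 = 4.2188 in². φR_n = 0.90 × 36 × 4.2188 = 136.7 kips.
Block shear: shear path 2×[1.4375+2×1.75] = 2×4.9375 in, A_gv = 6.1719, A_nv = 2×(4.9375 − 2.5×0.75)×0.625 = 3.8281 in²; tension across gage: (2 − 1×0.75)×0.625 = 0.78125 in². R_n = min(0.6×58×3.8281, 0.6×36×6.1719) + 1.0×58×0.78125 = min(133.22, 133.31) + 45.313 = 178.53 kips. φR_n = 0.75 × 178.53 = 133.9 kips.
Governing: min(93.9, 210.0, 136.7, 133.9) = 93.9 kips → bolt shear.

93.9 kips (bolt shear governs)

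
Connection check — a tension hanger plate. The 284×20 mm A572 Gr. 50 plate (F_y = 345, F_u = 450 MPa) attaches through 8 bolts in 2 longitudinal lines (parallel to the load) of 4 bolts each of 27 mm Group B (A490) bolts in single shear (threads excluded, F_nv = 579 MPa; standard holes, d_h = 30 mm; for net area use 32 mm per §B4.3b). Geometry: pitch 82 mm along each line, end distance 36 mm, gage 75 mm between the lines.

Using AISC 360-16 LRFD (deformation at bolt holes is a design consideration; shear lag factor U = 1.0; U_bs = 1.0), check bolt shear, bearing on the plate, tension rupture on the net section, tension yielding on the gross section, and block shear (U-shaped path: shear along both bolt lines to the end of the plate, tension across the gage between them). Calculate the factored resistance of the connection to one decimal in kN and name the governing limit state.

Bolt shear: A_b = π(27)²/4 = 572.56 mm². φR_n = 0.75 × 579 × 572.56 × 8 × 1 = 1989.1 kN.
Bearing (20 mm plate, F_u = 450 MPa): end bolts L_c = 36 − 30/2 = 21, R_n = min(1.2×21×20×450, 2.4×27×20×450) = 226.8 kN/bolt; interior L_c = 82 − 30 = 52, R_n = 561.6 kN/bolt. φR_n = 0.75 × (2×226.8 + 6×561.6) = 2867.4 kN.
Tension rupture (net): A_n = (284 − 2×32)×20 = 4400 mm² (U = 1.0, A_e = A_n). φR_n = 0.75 × 450 × 4400 = 1485.0 kN.
Tension yield (gross): A_g = 284×20 = 5680 mm². φR_n = 0.90 × 345 × 5680 = 1763.6 kN.
Block shear: shear path 2×[36+3×82] = 2×282 mm, A_gv = 11280, A_nv = 2×(282 − 3.5×32)×20 = 6800 mm²; tension across gage: (75 − 1×32)×20 = 860 mm². R_n = min(0.6×450×6800, 0.6×345×11280) + 1.0×450×860 = min(1836, 2335) + 387 = 2223 kN. φR_n = 0.75 × 2223 = 1667.3 kN.
Governing: min(1989.1, 2867.4, 1485.0, 1763.6, 1667.3) = 1485.0 kN → net-section rupture.

1485.0 kN (net-section rupture governs)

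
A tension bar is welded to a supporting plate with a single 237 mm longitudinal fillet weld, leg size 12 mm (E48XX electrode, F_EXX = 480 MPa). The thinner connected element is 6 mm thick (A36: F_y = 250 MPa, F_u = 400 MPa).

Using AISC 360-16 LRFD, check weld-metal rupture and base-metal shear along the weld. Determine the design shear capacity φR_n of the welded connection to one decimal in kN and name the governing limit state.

Weld metal: throat = 0.707×12 = 8.484 mm, L = 237 mm. φR_n = 0.75 × 0.6 × 480 × 8.484 × 237 = 434.3 kN.
Base metal shear (6 mm plate): yield φR_n = 1.0×0.6×250×6×237 = 213.3 kN; rupture φR_n = 0.75×0.6×400×6×237 = 256.0 kN; take 213.3 kN (yield).
Governing: min(434.3, 213.3) = 213.3 kN → base-metal shear.

213.3 kN (base-metal shear governs)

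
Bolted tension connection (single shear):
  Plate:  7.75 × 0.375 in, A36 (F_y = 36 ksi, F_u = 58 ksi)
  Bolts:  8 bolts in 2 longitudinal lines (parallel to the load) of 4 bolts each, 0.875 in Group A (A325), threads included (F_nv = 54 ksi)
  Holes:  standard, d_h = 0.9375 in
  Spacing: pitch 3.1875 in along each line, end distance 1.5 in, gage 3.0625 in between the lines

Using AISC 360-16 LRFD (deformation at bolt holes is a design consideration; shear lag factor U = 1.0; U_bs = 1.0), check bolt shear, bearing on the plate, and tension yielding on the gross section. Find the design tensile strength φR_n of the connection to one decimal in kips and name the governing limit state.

94.2 kips (gross-section yield governs)

Bolt shear: A_b = π(0.875)²/4 = 0.60132 in². φR_n = 0.75 × 54 × 0.60132 × 8 × 1 = 194.8 kips.
Bearing (0.375 in plate, F_u = 58 ksi): end bolts L_c = 1.5 − 0.9375/2 = 1.03125, R_n = min(1.2×1.03125×0.375×58, 2.4×0.875×0.375×58) = 26.916 kips/bolt; interior L_c = 3.1875 − 0.9375 = 2.25, R_n = 45.675 kips/bolt. φR_n = 0.75 × (2×26.916 + 6×45.675) = 245.9 kips.
Tension yield (gross): A_g = 7.75×0.375 = 2.9063 in². φR_n = 0.90 × 36 × 2.9063 = 94.2 kips.
Governing: min(194.8, 245.9, 94.2) = 94.2 kips → gross-section yield.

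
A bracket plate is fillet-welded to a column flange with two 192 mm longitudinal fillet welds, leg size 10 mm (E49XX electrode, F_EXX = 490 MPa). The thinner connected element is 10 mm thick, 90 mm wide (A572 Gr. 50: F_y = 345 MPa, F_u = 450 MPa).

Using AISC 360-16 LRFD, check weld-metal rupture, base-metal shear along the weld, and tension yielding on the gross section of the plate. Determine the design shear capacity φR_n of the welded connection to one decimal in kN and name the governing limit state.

279.5 kN (gross-section yield governs)

Weld metal: throat = 0.707×10 = 7.07 mm, L = 2×192 = 384 mm. φR_n = 0.75 × 0.6 × 490 × 7.07 × 384 = 598.6 kN.
Base metal shear (10 mm plate): yield φR_n = 1.0×0.6×345×10×384 = 794.9 kN; rupture φR_n = 0.75×0.6×450×10×384 = 777.6 kN; take 777.6 kN (rupture).
Tension yield (gross): A_g = 90×10 = 900 mm². φR_n = 0.90 × 345 × 900 = 279.5 kN.
Governing: min(598.6, 777.6, 279.5) = 279.5 kN → gross-section yield.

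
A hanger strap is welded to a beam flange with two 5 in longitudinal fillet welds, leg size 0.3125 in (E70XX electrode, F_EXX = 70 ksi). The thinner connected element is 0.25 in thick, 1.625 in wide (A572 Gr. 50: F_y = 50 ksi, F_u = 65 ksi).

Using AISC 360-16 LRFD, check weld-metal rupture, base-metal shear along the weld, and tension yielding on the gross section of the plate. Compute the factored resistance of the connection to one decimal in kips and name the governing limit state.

Weld metal: throat = 0.707×0.3125 = 0.22094 in, L = 2×5 = 10 in. φR_n = 0.75 × 0.6 × 70 × 0.22094 × 10 = 69.6 kips.
Base metal shear (0.25 in plate): yield φR_n = 1.0×0.6×50×0.25×10 = 75.0 kips; rupture φR_n = 0.75×0.6×65×0.25×10 = 73.1 kips; take 73.1 kips (rupture).
Tension yield (gross): A_g = 1.625×0.25 = 0.40625 in². φR_n = 0.90 × 50 × 0.40625 = 18.3 kips.
Governing: min(69.6, 73.1, 18.3) = 18.3 kips → gross-section yield.

18.3 kips (gross-section yield governs)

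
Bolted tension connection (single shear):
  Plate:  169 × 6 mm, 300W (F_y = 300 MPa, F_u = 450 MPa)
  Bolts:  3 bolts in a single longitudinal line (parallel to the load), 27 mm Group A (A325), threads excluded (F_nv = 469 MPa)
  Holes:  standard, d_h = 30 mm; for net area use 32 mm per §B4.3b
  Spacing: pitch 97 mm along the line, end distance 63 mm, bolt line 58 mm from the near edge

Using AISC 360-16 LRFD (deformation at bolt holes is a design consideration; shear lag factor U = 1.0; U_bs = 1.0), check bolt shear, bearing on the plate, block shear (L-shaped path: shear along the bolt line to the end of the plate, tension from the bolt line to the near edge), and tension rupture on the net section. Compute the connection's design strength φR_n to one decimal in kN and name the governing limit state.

Bolt shear: A_b = π(27)²/4 = 572.56 mm². φR_n = 0.75 × 469 × 572.56 × 3 × 1 = 604.2 kN.
Bearing (6 mm plate, F_u = 450 MPa): end bolts L_c = 63 − 30/2 = 48, R_n = min(1.2×48×6×450, 2.4×27×6×450) = 155.52 kN/bolt; interior L_c = 97 − 30 = 67, R_n = 174.96 kN/bolt. φR_n = 0.75 × (1×155.52 + 2×174.96) = 379.1 kN.
Block shear: shear path 1×[63+2×97] = 1×257 mm, A_gv = 1542, A_nv = 1×(257 − 2.5×32)×6 = 1062 mm²; tension to near edge: (58 − 0.5×32)×6 = 252 mm². R_n = min(0.6×450×1062, 0.6×300×1542) + 1.0×450×252 = min(286.74, 277.56) + 113.4 = 390.96 kN. φR_n = 0.75 × 390.96 = 293.2 kN.
Tension rupture (net): A_n = (169 − 1×32)×6 = 822 mm² (U = 1.0, A_e = A_n). φR_n = 0.75 × 450 × 822 = 277.4 kN.
Governing: min(604.2, 379.1, 293.2, 277.4) = 277.4 kN → net-section rupture.

277.4 kN (net-section rupture governs)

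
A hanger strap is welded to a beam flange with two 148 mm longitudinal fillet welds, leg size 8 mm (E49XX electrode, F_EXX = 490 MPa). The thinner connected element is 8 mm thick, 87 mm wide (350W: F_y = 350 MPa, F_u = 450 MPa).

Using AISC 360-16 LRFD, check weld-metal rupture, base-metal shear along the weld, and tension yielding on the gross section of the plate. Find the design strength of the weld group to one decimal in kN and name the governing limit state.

Weld metal: throat = 0.707×8 = 5.656 mm, L = 2×148 = 296 mm. φR_n = 0.75 × 0.6 × 490 × 5.656 × 296 = 369.2 kN.
Base metal shear (8 mm plate): yield φR_n = 1.0×0.6×350×8×296 = 497.3 kN; rupture φR_n = 0.75×0.6×450×8×296 = 479.5 kN; take 479.5 kN (rupture).
Tension yield (gross): A_g = 87×8 = 696 mm². φR_n = 0.90 × 350 × 696 = 219.2 kN.
Governing: min(369.2, 479.5, 219.2) = 219.2 kN → gross-section yield.

219.2 kN (gross-section yield governs)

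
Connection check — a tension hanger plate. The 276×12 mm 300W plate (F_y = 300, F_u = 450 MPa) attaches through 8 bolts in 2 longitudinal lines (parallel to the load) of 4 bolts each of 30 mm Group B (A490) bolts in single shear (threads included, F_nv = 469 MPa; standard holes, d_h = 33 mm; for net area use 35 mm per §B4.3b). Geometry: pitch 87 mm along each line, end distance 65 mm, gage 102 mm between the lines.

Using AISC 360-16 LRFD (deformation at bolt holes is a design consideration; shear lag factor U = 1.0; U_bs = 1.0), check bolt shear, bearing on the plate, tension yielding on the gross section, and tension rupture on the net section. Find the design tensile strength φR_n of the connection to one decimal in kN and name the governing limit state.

Bolt shear: A_b = π(30)²/4 = 706.86 mm². φR_n = 0.75 × 469 × 706.86 × 8 × 1 = 1989.1 kN.
Bearing (12 mm plate, F_u = 450 MPa): end bolts L_c = 65 − 33/2 = 48.5, R_n = min(1.2×48.5×12×450, 2.4×30×12×450) = 314.28 kN/bolt; interior L_c = 87 − 33 = 54, R_n = 349.92 kN/bolt. φR_n = 0.75 × (2×314.28 + 6×349.92) = 2046.1 kN.
Tension yield (gross): A_g = 276×12 = 3312 mm². φR_n = 0.90 × 300 × 3312 = 894.2 kN.
Tension rupture (net): A_n = (276 − 2×35)×12 = 2472 mm² (U = 1.0, A_e = A_n). φR_n = 0.75 × 450 × 2472 = 834.3 kN.
Governing: min(1989.1, 2046.1, 894.2, 834.3) = 834.3 kN → net-section rupture.

834.3 kN (net-section rupture governs)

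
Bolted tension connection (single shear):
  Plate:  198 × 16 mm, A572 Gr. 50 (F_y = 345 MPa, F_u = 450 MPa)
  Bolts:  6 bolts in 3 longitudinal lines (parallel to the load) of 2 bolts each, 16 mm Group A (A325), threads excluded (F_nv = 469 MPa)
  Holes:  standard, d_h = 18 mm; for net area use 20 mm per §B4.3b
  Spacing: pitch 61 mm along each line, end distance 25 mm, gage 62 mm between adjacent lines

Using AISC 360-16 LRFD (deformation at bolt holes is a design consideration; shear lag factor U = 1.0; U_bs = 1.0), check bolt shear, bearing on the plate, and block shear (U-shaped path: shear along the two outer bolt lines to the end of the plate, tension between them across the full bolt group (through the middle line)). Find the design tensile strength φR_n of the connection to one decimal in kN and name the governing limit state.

424.3 kN (bolt shear governs)

Bolt shear: A_b = π(16)²/4 = 201.06 mm². φR_n = 0.75 × 469 × 201.06 × 6 × 1 = 424.3 kN.
Bearing (16 mm plate, F_u = 450 MPa): end bolts L_c = 25 − 18/2 = 16, R_n = min(1.2×16×16×450, 2.4×16×16×450) = 138.24 kN/bolt; interior L_c = 61 − 18 = 43, R_n = 276.48 kN/bolt. φR_n = 0.75 × (3×138.24 + 3×276.48) = 933.1 kN.
Block shear: shear path 2×[25+1×61] = 2×86 mm, A_gv = 2752, A_nv = 2×(86 − 1.5×20)×16 = 1792 mm²; tension across gage: (124 − 2×20)×16 = 1344 mm². R_n = min(0.6×450×1792, 0.6×345×2752) + 1.0×450×1344 = min(483.84, 569.66) + 604.8 = 1088.6 kN. φR_n = 0.75 × 1088.6 = 816.5 kN.
Governing: min(424.3, 933.1, 816.5) = 424.3 kN → bolt shear.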